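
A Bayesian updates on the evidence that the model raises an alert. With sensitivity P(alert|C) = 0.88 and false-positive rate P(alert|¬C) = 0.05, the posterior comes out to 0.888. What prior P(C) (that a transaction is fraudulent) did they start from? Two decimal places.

In odds form, posterior odds = prior odds × likelihood ratio, so prior odds = posterior odds ÷ LR.
Posterior odds = 0.888/(1−0.888) = 7.9286. LR = 0.88/0.05 = 17.6000.
Prior odds = 7.9286/17.6000 = 0.4505, so P(C) = 0.4505/(1+0.4505) ≈ 0.31.

P(C) = 0.31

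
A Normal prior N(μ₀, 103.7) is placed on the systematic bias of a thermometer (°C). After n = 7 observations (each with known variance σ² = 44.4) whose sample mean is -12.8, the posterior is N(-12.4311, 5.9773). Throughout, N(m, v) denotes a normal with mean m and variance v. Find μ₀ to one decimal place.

With known observation variance, the Normal–Normal posterior has precision τ_n = τ₀ + n/σ² and mean μ_n = (τ₀μ₀ + (n/σ²)x̄)/τ_n.
Here τ₀ = 1/103.7 = 0.009643 and τ_data = 7/44.4 = 0.157658, so τ_n = 0.167301.
Rearranging for μ₀: μ₀ = (μ_n·τ_n − τ_data·x̄)/τ₀ = (-12.4311·0.167301 − 0.157658·-12.8) / 0.009643 = -0.061713/0.009643 ≈ -6.4.

μ₀ = -6.4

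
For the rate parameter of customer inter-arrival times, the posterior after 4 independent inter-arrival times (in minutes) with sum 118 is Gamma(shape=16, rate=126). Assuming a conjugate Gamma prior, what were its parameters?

Gamma(shape=12, rate=8)

Gamma–exponential conjugacy: posterior shape = α + n, posterior rate = β + Σtᵢ.
So α = 16 − 4 = 12 and β = 126 − 118 = 8.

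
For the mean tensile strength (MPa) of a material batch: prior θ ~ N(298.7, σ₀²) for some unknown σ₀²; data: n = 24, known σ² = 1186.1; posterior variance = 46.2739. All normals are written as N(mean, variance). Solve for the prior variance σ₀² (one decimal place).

σ₀² = 726.7

Posterior precision equals prior precision plus data precision: 1/σ_n² = 1/σ₀² + n/σ².
So 1/σ₀² = 1/46.2739 − 24/1186.1 = 0.021610 − 0.020234 = 0.001376.
Hence σ₀² = 1/0.001376 ≈ 726.7.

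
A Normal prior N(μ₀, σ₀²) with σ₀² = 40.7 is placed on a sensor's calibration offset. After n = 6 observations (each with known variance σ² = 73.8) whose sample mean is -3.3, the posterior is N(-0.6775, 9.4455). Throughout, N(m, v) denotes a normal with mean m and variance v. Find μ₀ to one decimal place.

With known observation variance, the Normal–Normal posterior has precision τ_n = τ₀ + n/σ² and mean μ_n = (τ₀μ₀ + (n/σ²)x̄)/τ_n.
Here τ₀ = 1/40.7 = 0.024570 and τ_data = 6/73.8 = 0.081301, so τ_n = 0.105871.
Rearranging for μ₀: μ₀ = (μ_n·τ_n − τ_data·x̄)/τ₀ = (-0.6775·0.105871 − 0.081301·-3.3) / 0.024570 = 0.196566/0.024570 ≈ 8.0.

μ₀ = 8.0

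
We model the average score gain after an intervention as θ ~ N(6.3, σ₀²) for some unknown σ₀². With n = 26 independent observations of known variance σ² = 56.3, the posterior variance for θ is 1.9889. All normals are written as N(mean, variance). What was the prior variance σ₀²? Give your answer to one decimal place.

For the Normal–Normal model with known σ², precisions add: τ_n = τ₀ + n/σ².
So 1/σ₀² = 1/1.9889 − 26/56.3 = 0.502790 − 0.461812 = 0.040978.
Hence σ₀² = 1/0.040978 ≈ 24.4.

σ₀² = 24.4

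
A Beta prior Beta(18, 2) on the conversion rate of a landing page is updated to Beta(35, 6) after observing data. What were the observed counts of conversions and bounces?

A Beta(a, b) prior with s successes and f failures in binomial data gives a Beta(a+s, b+f) posterior.
Match parameters: s=35−18=17, f=6−2=4.

17 conversions and 4 bounces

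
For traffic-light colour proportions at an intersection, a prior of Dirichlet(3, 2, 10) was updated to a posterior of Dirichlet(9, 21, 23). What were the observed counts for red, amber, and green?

counts (6, 19, 13)

For a Dirichlet(α) prior with multinomial counts c, the posterior is Dirichlet(α + c) componentwise.
Counts are posterior − prior componentwise: 9−3=6, 21−2=19, 23−10=13.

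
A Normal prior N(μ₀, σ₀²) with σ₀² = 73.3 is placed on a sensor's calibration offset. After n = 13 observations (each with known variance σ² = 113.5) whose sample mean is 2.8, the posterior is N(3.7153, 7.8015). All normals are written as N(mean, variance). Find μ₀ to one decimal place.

The posterior mean is a precision-weighted average: μ_n = (τ₀μ₀ + τ_data·x̄)/(τ₀+τ_data), with τ₀=1/σ₀² and τ_data=n/σ².
Here τ₀ = 1/73.3 = 0.013643 and τ_data = 13/113.5 = 0.114537, so τ_n = 0.128180.
Rearranging for μ₀: μ₀ = (μ_n·τ_n − τ_data·x̄)/τ₀ = (3.7153·0.128180 − 0.114537·2.8) / 0.013643 = 0.155524/0.013643 ≈ 11.4.

μ₀ = 11.4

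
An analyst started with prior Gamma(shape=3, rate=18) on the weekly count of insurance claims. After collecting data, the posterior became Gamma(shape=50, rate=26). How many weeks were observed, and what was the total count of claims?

n = 8 weeks with total 47 claims

Gamma–Poisson conjugacy: posterior shape = α + Σxᵢ, posterior rate = β + n.
Matching: Σxᵢ = 50 − 3 = 47 and n = 26 − 18 = 8.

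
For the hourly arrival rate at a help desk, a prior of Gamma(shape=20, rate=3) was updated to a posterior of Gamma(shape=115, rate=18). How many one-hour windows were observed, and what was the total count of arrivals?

n = 15 one-hour windows with total 95 arrivals

A Gamma(α, β) prior (rate parametrization) on a Poisson rate with n observations summing to S gives posterior Gamma(α+S, β+n).
Matching: Σxᵢ = 115 − 20 = 95 and n = 18 − 3 = 15.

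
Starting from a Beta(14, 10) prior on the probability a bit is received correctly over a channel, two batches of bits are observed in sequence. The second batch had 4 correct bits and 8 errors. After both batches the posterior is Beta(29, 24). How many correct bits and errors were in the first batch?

11 correct bits and 6 errors

Because Beta–binomial updating is additive in the counts, the combined data contributed (α_post−α_prior, β_post−β_prior) successes and failures.
Total across both batches: 29−14=15 correct bits, 24−10=14 errors.
Subtract the second batch: 15−4=11 correct bits and 14−8=6 errors.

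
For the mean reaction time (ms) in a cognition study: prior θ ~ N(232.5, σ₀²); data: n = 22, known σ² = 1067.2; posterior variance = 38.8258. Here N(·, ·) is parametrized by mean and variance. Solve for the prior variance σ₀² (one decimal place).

Posterior precision equals prior precision plus data precision: 1/σ_n² = 1/σ₀² + n/σ².
So 1/σ₀² = 1/38.8258 − 22/1067.2 = 0.025756 − 0.020615 = 0.005141.
Hence σ₀² = 1/0.005141 ≈ 194.5.

σ₀² = 194.5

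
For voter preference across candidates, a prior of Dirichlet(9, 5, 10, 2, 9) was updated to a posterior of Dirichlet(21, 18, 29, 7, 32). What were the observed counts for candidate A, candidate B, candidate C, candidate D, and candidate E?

counts (12, 13, 19, 5, 23)

For a Dirichlet(α) prior with multinomial counts c, the posterior is Dirichlet(α + c) componentwise.
Counts are posterior − prior componentwise: 21−9=12, 18−5=13, 29−10=19, 7−2=5, 32−9=23.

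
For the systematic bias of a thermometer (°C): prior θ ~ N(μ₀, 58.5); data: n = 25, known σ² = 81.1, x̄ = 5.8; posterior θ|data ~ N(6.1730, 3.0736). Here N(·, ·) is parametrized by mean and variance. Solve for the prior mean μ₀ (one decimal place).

μ₀ = 12.9

With known observation variance, the Normal–Normal posterior has precision τ_n = τ₀ + n/σ² and mean μ_n = (τ₀μ₀ + (n/σ²)x̄)/τ_n.
Here τ₀ = 1/58.5 = 0.017094 and τ_data = 25/81.1 = 0.308261, so τ_n = 0.325355.
Rearranging for μ₀: μ₀ = (μ_n·τ_n − τ_data·x̄)/τ₀ = (6.1730·0.325355 − 0.308261·5.8) / 0.017094 = 0.220503/0.017094 ≈ 12.9.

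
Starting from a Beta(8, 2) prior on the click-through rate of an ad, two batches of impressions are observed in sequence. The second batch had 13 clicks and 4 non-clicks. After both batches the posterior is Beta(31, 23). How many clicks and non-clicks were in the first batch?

10 clicks and 17 non-clicks

Sequential conjugate updates are equivalent to a single update on the pooled data, so total successes = posterior α − prior α and total failures = posterior β − prior β.
Total across both batches: 31−8=23 clicks, 23−2=21 non-clicks.
Subtract the second batch: 23−13=10 clicks and 21−4=17 non-clicks.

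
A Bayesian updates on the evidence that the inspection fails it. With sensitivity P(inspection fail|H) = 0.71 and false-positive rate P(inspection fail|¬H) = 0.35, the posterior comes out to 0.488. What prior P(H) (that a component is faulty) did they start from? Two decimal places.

Bayes' rule in odds form gives O(H|E) = O(H)·[P(E|H)/P(E|¬H)], hence O(H) = O(H|E)/LR.
Posterior odds = 0.488/(1−0.488) = 0.9531. LR = 0.71/0.35 = 2.0286.
Prior odds = 0.9531/2.0286 = 0.4698, so P(H) = 0.4698/(1+0.4698) ≈ 0.32.

P(H) = 0.32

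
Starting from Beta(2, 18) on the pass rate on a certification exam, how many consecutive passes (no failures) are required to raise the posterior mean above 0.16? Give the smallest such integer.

After k passes and 0 failures the posterior is Beta(2+k, 18), with mean (2+k)/(2+18+k).
Set (2+k)/(20+k) > 0.16 and solve: k > (0.16·20 − 2)/(1 − 0.16) = 1.429.
The smallest integer exceeding 1.429 is 2.

k = 2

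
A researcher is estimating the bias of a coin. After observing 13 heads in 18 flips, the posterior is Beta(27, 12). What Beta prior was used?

Beta(14, 7)

Under Beta–binomial conjugacy the posterior parameters are (a+s, b+f).
So a = 27 − 13 = 14 and b = 12 − 5 = 7.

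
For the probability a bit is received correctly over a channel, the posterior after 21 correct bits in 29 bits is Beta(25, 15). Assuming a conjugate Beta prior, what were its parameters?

Beta(4, 7)

Beta is conjugate to the binomial likelihood: posterior = Beta(a+s, b+f).
Subtract the data counts: 25−21=4, 15−8=7.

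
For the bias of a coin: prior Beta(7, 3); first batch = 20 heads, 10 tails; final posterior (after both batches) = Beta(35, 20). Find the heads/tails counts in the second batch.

8 heads and 7 tails

Because Beta–binomial updating is additive in the counts, the combined data contributed (α_post−α_prior, β_post−β_prior) successes and failures.
Total across both batches: 35−7=28 heads, 20−3=17 tails.
Subtract the first batch: 28−20=8 heads and 17−10=7 tails.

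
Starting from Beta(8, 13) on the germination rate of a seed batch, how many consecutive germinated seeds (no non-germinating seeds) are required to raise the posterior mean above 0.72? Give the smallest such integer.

After k germinated seeds and 0 non-germinating seeds the posterior is Beta(8+k, 13), with mean (8+k)/(8+13+k).
Set (8+k)/(21+k) > 0.72 and solve: k > (0.72·21 − 8)/(1 − 0.72) = 25.429.
The smallest integer exceeding 25.429 is 26.

k = 26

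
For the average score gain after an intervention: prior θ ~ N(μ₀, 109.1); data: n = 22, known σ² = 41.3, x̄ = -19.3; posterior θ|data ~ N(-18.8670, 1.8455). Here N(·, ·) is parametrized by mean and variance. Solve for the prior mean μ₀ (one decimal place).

With known observation variance, the Normal–Normal posterior has precision τ_n = τ₀ + n/σ² and mean μ_n = (τ₀μ₀ + (n/σ²)x̄)/τ_n.
Here τ₀ = 1/109.1 = 0.009166 and τ_data = 22/41.3 = 0.532688, so τ_n = 0.541854.
Rearranging for μ₀: μ₀ = (μ_n·τ_n − τ_data·x̄)/τ₀ = (-18.8670·0.541854 − 0.532688·-19.3) / 0.009166 = 0.057719/0.009166 ≈ 6.3.

μ₀ = 6.3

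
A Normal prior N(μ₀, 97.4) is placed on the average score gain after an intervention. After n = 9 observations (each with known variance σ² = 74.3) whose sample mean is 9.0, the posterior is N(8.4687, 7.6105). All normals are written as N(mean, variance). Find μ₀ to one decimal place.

μ₀ = 2.2

With known observation variance, the Normal–Normal posterior has precision τ_n = τ₀ + n/σ² and mean μ_n = (τ₀μ₀ + (n/σ²)x̄)/τ_n.
Here τ₀ = 1/97.4 = 0.010267 and τ_data = 9/74.3 = 0.121131, so τ_n = 0.131398.
Rearranging for μ₀: μ₀ = (μ_n·τ_n − τ_data·x̄)/τ₀ = (8.4687·0.131398 − 0.121131·9.0) / 0.010267 = 0.022591/0.010267 ≈ 2.2.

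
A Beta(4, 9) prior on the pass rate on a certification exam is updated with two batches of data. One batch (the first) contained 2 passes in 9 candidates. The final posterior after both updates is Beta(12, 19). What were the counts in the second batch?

Sequential conjugate updates are equivalent to a single update on the pooled data, so total successes = posterior α − prior α and total failures = posterior β − prior β.
Total across both batches: 12−4=8 passes, 19−9=10 failures.
Subtract the first batch: 8−2=6 passes and 10−7=3 failures.

6 passes and 3 failures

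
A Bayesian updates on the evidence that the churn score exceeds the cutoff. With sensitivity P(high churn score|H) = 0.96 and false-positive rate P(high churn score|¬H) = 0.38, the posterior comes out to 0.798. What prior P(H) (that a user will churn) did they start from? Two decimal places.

P(H) = 0.61

Bayes' rule in odds form gives O(H|E) = O(H)·[P(E|H)/P(E|¬H)], hence O(H) = O(H|E)/LR.
Posterior odds = 0.798/(1−0.798) = 3.9505. LR = 0.96/0.38 = 2.5263.
Prior odds = 3.9505/2.5263 = 1.5637, so P(H) = 1.5637/(1+1.5637) ≈ 0.61.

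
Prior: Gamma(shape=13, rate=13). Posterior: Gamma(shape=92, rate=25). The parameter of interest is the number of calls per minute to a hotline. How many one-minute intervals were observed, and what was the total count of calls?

n = 12 one-minute intervals with total 79 calls

Gamma–Poisson conjugacy: posterior shape = α + Σxᵢ, posterior rate = β + n.
Matching: Σxᵢ = 92 − 13 = 79 and n = 25 − 13 = 12.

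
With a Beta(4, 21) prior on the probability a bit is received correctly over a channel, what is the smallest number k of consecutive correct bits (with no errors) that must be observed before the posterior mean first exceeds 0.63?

After k correct bits and 0 errors the posterior is Beta(4+k, 21), with mean (4+k)/(4+21+k).
Set (4+k)/(25+k) > 0.63 and solve: k > (0.63·25 − 4)/(1 − 0.63) = 31.757.
The smallest integer exceeding 31.757 is 32, and checking k=32: (36)/(57) = 0.6316 > 0.63.

k = 32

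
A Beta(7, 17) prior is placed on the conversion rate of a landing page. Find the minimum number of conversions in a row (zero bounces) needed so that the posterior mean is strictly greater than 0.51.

k = 11

After k conversions and 0 bounces the posterior is Beta(7+k, 17), with mean (7+k)/(7+17+k).
Set (7+k)/(24+k) > 0.51 and solve: k > (0.51·24 − 7)/(1 − 0.51) = 10.694.
The smallest integer exceeding 10.694 is 11.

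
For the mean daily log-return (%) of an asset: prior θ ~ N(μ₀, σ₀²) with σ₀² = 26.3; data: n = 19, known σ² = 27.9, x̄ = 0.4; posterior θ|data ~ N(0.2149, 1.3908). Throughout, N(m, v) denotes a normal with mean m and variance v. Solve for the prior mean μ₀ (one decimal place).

μ₀ = -3.1

The posterior mean is a precision-weighted average: μ_n = (τ₀μ₀ + τ_data·x̄)/(τ₀+τ_data), with τ₀=1/σ₀² and τ_data=n/σ².
Here τ₀ = 1/26.3 = 0.038023 and τ_data = 19/27.9 = 0.681004, so τ_n = 0.719027.
Rearranging for μ₀: μ₀ = (μ_n·τ_n − τ_data·x̄)/τ₀ = (0.2149·0.719027 − 0.681004·0.4) / 0.038023 = -0.117883/0.038023 ≈ -3.1.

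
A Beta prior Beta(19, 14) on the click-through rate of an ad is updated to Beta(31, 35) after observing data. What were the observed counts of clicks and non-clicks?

12 clicks and 21 non-clicks

A Beta(α, β) prior with s successes and f failures in binomial data gives a Beta(α+s, β+f) posterior.
So s = 31 − 19 = 12 and f = 35 − 14 = 21.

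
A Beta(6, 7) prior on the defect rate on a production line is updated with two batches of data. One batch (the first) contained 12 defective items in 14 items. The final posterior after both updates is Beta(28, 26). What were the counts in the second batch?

Because Beta–binomial updating is additive in the counts, the combined data contributed (α_post−α_prior, β_post−β_prior) successes and failures.
Total across both batches: 28−6=22 defective items, 26−7=19 good items.
Subtract the first batch: 22−12=10 defective items and 19−2=17 good items.

10 defective items and 17 good items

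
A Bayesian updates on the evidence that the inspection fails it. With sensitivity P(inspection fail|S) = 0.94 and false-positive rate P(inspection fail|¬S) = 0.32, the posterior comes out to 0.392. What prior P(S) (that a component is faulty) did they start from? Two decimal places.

Bayes' rule in odds form gives O(S|E) = O(S)·[P(E|S)/P(E|¬S)], hence O(S) = O(S|E)/LR.
Posterior odds = 0.392/(1−0.392) = 0.6447. LR = 0.94/0.32 = 2.9375.
Prior odds = 0.6447/2.9375 = 0.2195, so P(S) = 0.2195/(1+0.2195) ≈ 0.18.

P(S) = 0.18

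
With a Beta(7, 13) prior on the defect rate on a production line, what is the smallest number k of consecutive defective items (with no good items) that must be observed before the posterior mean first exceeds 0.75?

After k defective items and 0 good items the posterior is Beta(7+k, 13), with mean (7+k)/(7+13+k).
Set (7+k)/(20+k) > 0.75 and solve: k > (0.75·20 − 7)/(1 − 0.75) = 32.000.
The smallest integer exceeding 32.000 is 33.

k = 33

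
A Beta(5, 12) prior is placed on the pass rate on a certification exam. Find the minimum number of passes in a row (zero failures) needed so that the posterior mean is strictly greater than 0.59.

After k passes and 0 failures the posterior is Beta(5+k, 12), with mean (5+k)/(5+12+k).
Set (5+k)/(17+k) > 0.59 and solve: k > (0.59·17 − 5)/(1 − 0.59) = 12.268.
The smallest integer exceeding 12.268 is 13, and checking k=13: (18)/(30) = 0.6000 > 0.59.

k = 13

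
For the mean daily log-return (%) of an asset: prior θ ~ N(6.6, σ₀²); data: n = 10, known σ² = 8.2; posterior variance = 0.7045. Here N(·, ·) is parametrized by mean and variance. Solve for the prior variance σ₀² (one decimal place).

For the Normal–Normal model with known σ², precisions add: τ_n = τ₀ + n/σ².
So 1/σ₀² = 1/0.7045 − 10/8.2 = 1.419446 − 1.219512 = 0.199934.
Hence σ₀² = 1/0.199934 ≈ 5.0.

σ₀² = 5.0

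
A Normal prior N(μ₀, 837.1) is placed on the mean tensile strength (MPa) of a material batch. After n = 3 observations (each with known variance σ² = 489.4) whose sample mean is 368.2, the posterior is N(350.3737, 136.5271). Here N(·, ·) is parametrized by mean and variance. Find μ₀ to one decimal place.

μ₀ = 258.9

The posterior mean is a precision-weighted average: μ_n = (τ₀μ₀ + τ_data·x̄)/(τ₀+τ_data), with τ₀=1/σ₀² and τ_data=n/σ².
Here τ₀ = 1/837.1 = 0.001195 and τ_data = 3/489.4 = 0.006130, so τ_n = 0.007325.
Rearranging for μ₀: μ₀ = (μ_n·τ_n − τ_data·x̄)/τ₀ = (350.3737·0.007325 − 0.006130·368.2) / 0.001195 = 0.309421/0.001195 ≈ 258.9.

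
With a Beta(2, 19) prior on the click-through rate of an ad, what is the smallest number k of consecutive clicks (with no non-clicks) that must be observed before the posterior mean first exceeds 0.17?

After k clicks and 0 non-clicks the posterior is Beta(2+k, 19), with mean (2+k)/(2+19+k).
Set (2+k)/(21+k) > 0.17 and solve: k > (0.17·21 − 2)/(1 − 0.17) = 1.892.
The smallest integer exceeding 1.892 is 2.

k = 2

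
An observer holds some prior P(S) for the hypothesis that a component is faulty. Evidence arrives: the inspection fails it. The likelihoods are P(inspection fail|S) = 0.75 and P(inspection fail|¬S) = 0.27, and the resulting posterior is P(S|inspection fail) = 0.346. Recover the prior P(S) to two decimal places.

P(S) = 0.16

Bayes' rule in odds form gives O(S|E) = O(S)·[P(E|S)/P(E|¬S)], hence O(S) = O(S|E)/LR.
Posterior odds = 0.346/(1−0.346) = 0.5291. LR = 0.75/0.27 = 2.7778.
Prior odds = 0.5291/2.7778 = 0.1905, so P(S) = 0.1905/(1+0.1905) ≈ 0.16.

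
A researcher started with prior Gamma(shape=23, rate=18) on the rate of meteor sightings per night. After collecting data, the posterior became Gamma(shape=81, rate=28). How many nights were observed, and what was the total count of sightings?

Gamma–Poisson conjugacy: posterior shape = α + Σxᵢ, posterior rate = β + n.
Matching: Σxᵢ = 81 − 23 = 58 and n = 28 − 18 = 10.

n = 10 nights with total 58 sightings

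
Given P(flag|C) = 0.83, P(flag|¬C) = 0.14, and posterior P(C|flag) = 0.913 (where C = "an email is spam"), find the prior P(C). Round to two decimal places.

P(C) = 0.64

Bayes' rule in odds form gives O(C|E) = O(C)·[P(E|C)/P(E|¬C)], hence O(C) = O(C|E)/LR.
Posterior odds = 0.913/(1−0.913) = 10.4943. LR = 0.83/0.14 = 5.9286.
Prior odds = 10.4943/5.9286 = 1.7701, so P(C) = 1.7701/(1+1.7701) ≈ 0.64.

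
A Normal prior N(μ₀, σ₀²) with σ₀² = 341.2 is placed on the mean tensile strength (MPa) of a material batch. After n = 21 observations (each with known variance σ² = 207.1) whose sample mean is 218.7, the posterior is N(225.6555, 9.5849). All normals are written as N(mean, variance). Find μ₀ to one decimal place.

μ₀ = 466.3

With known observation variance, the Normal–Normal posterior has precision τ_n = τ₀ + n/σ² and mean μ_n = (τ₀μ₀ + (n/σ²)x̄)/τ_n.
Here τ₀ = 1/341.2 = 0.002931 and τ_data = 21/207.1 = 0.101400, so τ_n = 0.104331.
Rearranging for μ₀: μ₀ = (μ_n·τ_n − τ_data·x̄)/τ₀ = (225.6555·0.104331 − 0.101400·218.7) / 0.002931 = 1.366684/0.002931 ≈ 466.3.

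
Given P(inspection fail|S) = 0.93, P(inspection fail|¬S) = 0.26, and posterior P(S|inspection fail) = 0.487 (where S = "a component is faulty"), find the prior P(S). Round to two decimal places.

P(S) = 0.21

Bayes' rule in odds form gives O(S|E) = O(S)·[P(E|S)/P(E|¬S)], hence O(S) = O(S|E)/LR.
Posterior odds = 0.487/(1−0.487) = 0.9493. LR = 0.93/0.26 = 3.5769.
Prior odds = 0.9493/3.5769 = 0.2654, so P(S) = 0.2654/(1+0.2654) ≈ 0.21.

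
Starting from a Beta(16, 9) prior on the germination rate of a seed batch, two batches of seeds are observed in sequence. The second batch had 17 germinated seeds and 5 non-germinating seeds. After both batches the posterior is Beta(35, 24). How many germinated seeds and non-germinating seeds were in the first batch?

2 germinated seeds and 10 non-germinating seeds

Sequential conjugate updates are equivalent to a single update on the pooled data, so total successes = posterior α − prior α and total failures = posterior β − prior β.
Total across both batches: 35−16=19 germinated seeds, 24−9=15 non-germinating seeds.
Subtract the second batch: 19−17=2 germinated seeds and 15−5=10 non-germinating seeds.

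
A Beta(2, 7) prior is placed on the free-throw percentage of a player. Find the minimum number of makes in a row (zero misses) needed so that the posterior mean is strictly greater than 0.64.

k = 11

After k makes and 0 misses the posterior is Beta(2+k, 7), with mean (2+k)/(2+7+k).
Set (2+k)/(9+k) > 0.64 and solve: k > (0.64·9 − 2)/(1 − 0.64) = 10.444.
The smallest integer exceeding 10.444 is 11.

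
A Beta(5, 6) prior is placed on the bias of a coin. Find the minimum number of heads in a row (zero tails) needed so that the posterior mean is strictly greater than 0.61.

After k heads and 0 tails the posterior is Beta(5+k, 6), with mean (5+k)/(5+6+k).
Set (5+k)/(11+k) > 0.61 and solve: k > (0.61·11 − 5)/(1 − 0.61) = 4.385.
The smallest integer exceeding 4.385 is 5.

k = 5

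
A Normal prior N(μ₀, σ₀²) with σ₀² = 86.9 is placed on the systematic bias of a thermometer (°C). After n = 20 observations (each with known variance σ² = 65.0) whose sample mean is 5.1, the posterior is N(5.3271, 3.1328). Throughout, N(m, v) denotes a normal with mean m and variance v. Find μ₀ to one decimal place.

The posterior mean is a precision-weighted average: μ_n = (τ₀μ₀ + τ_data·x̄)/(τ₀+τ_data), with τ₀=1/σ₀² and τ_data=n/σ².
Here τ₀ = 1/86.9 = 0.011507 and τ_data = 20/65.0 = 0.307692, so τ_n = 0.319199.
Rearranging for μ₀: μ₀ = (μ_n·τ_n − τ_data·x̄)/τ₀ = (5.3271·0.319199 − 0.307692·5.1) / 0.011507 = 0.131176/0.011507 ≈ 11.4.

μ₀ = 11.4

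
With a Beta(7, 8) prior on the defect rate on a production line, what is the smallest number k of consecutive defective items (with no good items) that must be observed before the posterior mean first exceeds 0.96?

k = 186

After k defective items and 0 good items the posterior is Beta(7+k, 8), with mean (7+k)/(7+8+k).
Set (7+k)/(15+k) > 0.96 and solve: k > (0.96·15 − 7)/(1 − 0.96) = 185.000.
The smallest integer exceeding 185.000 is 186.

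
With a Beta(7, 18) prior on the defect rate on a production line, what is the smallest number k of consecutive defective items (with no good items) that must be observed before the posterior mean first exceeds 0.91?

k = 176

After k defective items and 0 good items the posterior is Beta(7+k, 18), with mean (7+k)/(7+18+k).
Set (7+k)/(25+k) > 0.91 and solve: k > (0.91·25 − 7)/(1 − 0.91) = 175.000.
The smallest integer exceeding 175.000 is 176, and checking k=176: (183)/(201) = 0.9104 > 0.91.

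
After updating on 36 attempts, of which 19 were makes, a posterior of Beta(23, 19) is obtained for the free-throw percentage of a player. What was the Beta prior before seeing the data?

Beta(4, 2)

Under Beta–binomial conjugacy the posterior parameters are (α+s, β+f).
So α = 23 − 19 = 4 and β = 19 − 17 = 2.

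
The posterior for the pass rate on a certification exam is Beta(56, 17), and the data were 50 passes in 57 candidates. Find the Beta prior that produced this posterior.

Under Beta–binomial conjugacy the posterior parameters are (a+s, b+f).
So a = 56 − 50 = 6 and b = 17 − 7 = 10.

Beta(6, 10)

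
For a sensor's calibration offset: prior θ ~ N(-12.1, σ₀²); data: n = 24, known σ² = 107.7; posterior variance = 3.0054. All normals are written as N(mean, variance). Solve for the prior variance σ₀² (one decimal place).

Posterior precision equals prior precision plus data precision: 1/σ_n² = 1/σ₀² + n/σ².
So 1/σ₀² = 1/3.0054 − 24/107.7 = 0.332734 − 0.222841 = 0.109893.
Hence σ₀² = 1/0.109893 ≈ 9.1.

σ₀² = 9.1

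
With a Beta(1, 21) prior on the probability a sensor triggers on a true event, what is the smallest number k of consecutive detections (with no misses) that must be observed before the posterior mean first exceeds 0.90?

k = 189

After k detections and 0 misses the posterior is Beta(1+k, 21), with mean (1+k)/(1+21+k).
Set (1+k)/(22+k) > 0.90 and solve: k > (0.90·22 − 1)/(1 − 0.90) = 188.000.
The smallest integer exceeding 188.000 is 189, and checking k=189: (190)/(211) = 0.9005 > 0.90.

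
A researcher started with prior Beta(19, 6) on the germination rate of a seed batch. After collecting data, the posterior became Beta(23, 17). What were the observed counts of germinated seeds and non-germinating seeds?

4 germinated seeds and 11 non-germinating seeds

Beta is conjugate to the binomial likelihood: posterior = Beta(α+s, β+f).
Match parameters: s=23−19=4, f=17−6=11.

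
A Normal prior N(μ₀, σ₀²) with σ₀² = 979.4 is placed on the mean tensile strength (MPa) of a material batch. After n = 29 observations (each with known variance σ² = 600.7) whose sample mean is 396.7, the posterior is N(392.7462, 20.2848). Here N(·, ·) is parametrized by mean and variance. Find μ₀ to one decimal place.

With known observation variance, the Normal–Normal posterior has precision τ_n = τ₀ + n/σ² and mean μ_n = (τ₀μ₀ + (n/σ²)x̄)/τ_n.
Here τ₀ = 1/979.4 = 0.001021 and τ_data = 29/600.7 = 0.048277, so τ_n = 0.049298.
Rearranging for μ₀: μ₀ = (μ_n·τ_n − τ_data·x̄)/τ₀ = (392.7462·0.049298 − 0.048277·396.7) / 0.001021 = 0.210116/0.001021 ≈ 205.8.

μ₀ = 205.8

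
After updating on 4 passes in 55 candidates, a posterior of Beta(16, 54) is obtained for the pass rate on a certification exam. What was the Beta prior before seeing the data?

Beta(12, 3)

Beta is conjugate to the binomial likelihood: posterior = Beta(a+s, b+f).
Subtract the data counts: 16−4=12, 54−51=3.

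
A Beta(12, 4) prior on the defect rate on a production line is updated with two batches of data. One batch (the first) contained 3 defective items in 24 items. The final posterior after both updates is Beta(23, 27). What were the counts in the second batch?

Sequential conjugate updates are equivalent to a single update on the pooled data, so total successes = posterior α − prior α and total failures = posterior β − prior β.
Total across both batches: 23−12=11 defective items, 27−4=23 good items.
Subtract the first batch: 11−3=8 defective items and 23−21=2 good items.

8 defective items and 2 good items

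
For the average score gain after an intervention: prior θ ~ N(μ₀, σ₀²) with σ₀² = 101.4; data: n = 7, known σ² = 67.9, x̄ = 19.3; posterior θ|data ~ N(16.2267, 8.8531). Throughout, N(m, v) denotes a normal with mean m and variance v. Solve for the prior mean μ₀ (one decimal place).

μ₀ = -15.9

The posterior mean is a precision-weighted average: μ_n = (τ₀μ₀ + τ_data·x̄)/(τ₀+τ_data), with τ₀=1/σ₀² and τ_data=n/σ².
Here τ₀ = 1/101.4 = 0.009862 and τ_data = 7/67.9 = 0.103093, so τ_n = 0.112955.
Rearranging for μ₀: μ₀ = (μ_n·τ_n − τ_data·x̄)/τ₀ = (16.2267·0.112955 − 0.103093·19.3) / 0.009862 = -0.156808/0.009862 ≈ -15.9.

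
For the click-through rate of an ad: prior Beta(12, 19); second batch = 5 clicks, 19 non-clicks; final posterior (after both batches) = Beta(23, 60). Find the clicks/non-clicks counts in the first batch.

Because Beta–binomial updating is additive in the counts, the combined data contributed (α_post−α_prior, β_post−β_prior) successes and failures.
Total across both batches: 23−12=11 clicks, 60−19=41 non-clicks.
Subtract the second batch: 11−5=6 clicks and 41−19=22 non-clicks.

6 clicks and 22 non-clicks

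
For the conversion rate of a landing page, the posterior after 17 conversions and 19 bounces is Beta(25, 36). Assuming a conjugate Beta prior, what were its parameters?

Beta(8, 17)

A Beta(α, β) prior with s successes and f failures in binomial data gives a Beta(α+s, β+f) posterior.
Subtract the data counts: 25−17=8, 36−19=17.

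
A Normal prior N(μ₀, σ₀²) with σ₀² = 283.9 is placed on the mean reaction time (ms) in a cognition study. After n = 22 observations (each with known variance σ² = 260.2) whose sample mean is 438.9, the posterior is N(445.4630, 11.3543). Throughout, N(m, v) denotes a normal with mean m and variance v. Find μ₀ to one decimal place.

With known observation variance, the Normal–Normal posterior has precision τ_n = τ₀ + n/σ² and mean μ_n = (τ₀μ₀ + (n/σ²)x̄)/τ_n.
Here τ₀ = 1/283.9 = 0.003522 and τ_data = 22/260.2 = 0.084550, so τ_n = 0.088072.
Rearranging for μ₀: μ₀ = (μ_n·τ_n − τ_data·x̄)/τ₀ = (445.4630·0.088072 − 0.084550·438.9) / 0.003522 = 2.123822/0.003522 ≈ 603.0.

μ₀ = 603.0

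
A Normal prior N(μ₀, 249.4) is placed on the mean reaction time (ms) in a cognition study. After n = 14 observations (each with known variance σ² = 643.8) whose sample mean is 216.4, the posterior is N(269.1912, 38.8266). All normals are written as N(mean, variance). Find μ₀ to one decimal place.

μ₀ = 555.5

The posterior mean is a precision-weighted average: μ_n = (τ₀μ₀ + τ_data·x̄)/(τ₀+τ_data), with τ₀=1/σ₀² and τ_data=n/σ².
Here τ₀ = 1/249.4 = 0.004010 and τ_data = 14/643.8 = 0.021746, so τ_n = 0.025756.
Rearranging for μ₀: μ₀ = (μ_n·τ_n − τ_data·x̄)/τ₀ = (269.1912·0.025756 − 0.021746·216.4) / 0.004010 = 2.227454/0.004010 ≈ 555.5.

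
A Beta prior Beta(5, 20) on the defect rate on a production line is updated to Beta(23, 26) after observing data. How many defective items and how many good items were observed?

Under Beta–binomial conjugacy the posterior parameters are (a+s, b+f).
So s = 23 − 5 = 18 and f = 26 − 20 = 6.

18 defective items and 6 good items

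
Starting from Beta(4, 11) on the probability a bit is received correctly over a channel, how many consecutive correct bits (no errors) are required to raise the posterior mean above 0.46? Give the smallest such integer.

k = 6

After k correct bits and 0 errors the posterior is Beta(4+k, 11), with mean (4+k)/(4+11+k).
Set (4+k)/(15+k) > 0.46 and solve: k > (0.46·15 − 4)/(1 − 0.46) = 5.370.
The smallest integer exceeding 5.370 is 6.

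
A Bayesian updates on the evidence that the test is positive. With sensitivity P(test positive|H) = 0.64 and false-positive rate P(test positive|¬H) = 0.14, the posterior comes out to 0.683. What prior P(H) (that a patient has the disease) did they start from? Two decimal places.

Bayes' rule in odds form gives O(H|E) = O(H)·[P(E|H)/P(E|¬H)], hence O(H) = O(H|E)/LR.
Posterior odds = 0.683/(1−0.683) = 2.1546. LR = 0.64/0.14 = 4.5714.
Prior odds = 2.1546/4.5714 = 0.4713, so P(H) = 0.4713/(1+0.4713) ≈ 0.32.

P(H) = 0.32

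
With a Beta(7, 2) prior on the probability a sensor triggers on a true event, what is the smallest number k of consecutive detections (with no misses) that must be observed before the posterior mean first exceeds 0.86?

k = 6

After k detections and 0 misses the posterior is Beta(7+k, 2), with mean (7+k)/(7+2+k).
Set (7+k)/(9+k) > 0.86 and solve: k > (0.86·9 − 7)/(1 − 0.86) = 5.286.
The smallest integer exceeding 5.286 is 6.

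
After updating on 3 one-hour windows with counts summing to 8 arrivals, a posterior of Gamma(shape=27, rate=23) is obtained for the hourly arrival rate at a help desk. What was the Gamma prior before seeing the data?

Gamma–Poisson conjugacy: posterior shape = α + Σxᵢ, posterior rate = β + n.
So α = 27 − 8 = 19 and β = 23 − 3 = 20.

Gamma(shape=19, rate=20)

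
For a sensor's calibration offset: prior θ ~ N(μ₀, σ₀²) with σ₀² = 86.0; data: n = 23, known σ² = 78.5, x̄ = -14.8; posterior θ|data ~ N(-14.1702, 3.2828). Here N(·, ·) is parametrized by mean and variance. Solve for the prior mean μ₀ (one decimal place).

μ₀ = 1.7

The posterior mean is a precision-weighted average: μ_n = (τ₀μ₀ + τ_data·x̄)/(τ₀+τ_data), with τ₀=1/σ₀² and τ_data=n/σ².
Here τ₀ = 1/86.0 = 0.011628 and τ_data = 23/78.5 = 0.292994, so τ_n = 0.304622.
Rearranging for μ₀: μ₀ = (μ_n·τ_n − τ_data·x̄)/τ₀ = (-14.1702·0.304622 − 0.292994·-14.8) / 0.011628 = 0.019757/0.011628 ≈ 1.7.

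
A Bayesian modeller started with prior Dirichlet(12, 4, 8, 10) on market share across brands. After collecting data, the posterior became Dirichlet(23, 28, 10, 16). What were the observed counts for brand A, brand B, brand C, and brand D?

counts (11, 24, 2, 6)

For a Dirichlet(α) prior with multinomial counts c, the posterior is Dirichlet(α + c) componentwise.
Counts are posterior − prior componentwise: 23−12=11, 28−4=24, 10−8=2, 16−10=6.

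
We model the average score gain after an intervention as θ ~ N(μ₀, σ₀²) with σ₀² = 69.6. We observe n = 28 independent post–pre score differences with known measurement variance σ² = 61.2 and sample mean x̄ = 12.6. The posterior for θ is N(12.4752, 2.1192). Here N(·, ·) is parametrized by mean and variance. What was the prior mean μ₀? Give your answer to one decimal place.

With known observation variance, the Normal–Normal posterior has precision τ_n = τ₀ + n/σ² and mean μ_n = (τ₀μ₀ + (n/σ²)x̄)/τ_n.
Here τ₀ = 1/69.6 = 0.014368 and τ_data = 28/61.2 = 0.457516, so τ_n = 0.471884.
Rearranging for μ₀: μ₀ = (μ_n·τ_n − τ_data·x̄)/τ₀ = (12.4752·0.471884 − 0.457516·12.6) / 0.014368 = 0.122146/0.014368 ≈ 8.5.

μ₀ = 8.5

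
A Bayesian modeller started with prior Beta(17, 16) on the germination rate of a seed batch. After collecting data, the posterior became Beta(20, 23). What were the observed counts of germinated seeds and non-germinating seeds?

3 germinated seeds and 7 non-germinating seeds

Under Beta–binomial conjugacy the posterior parameters are (a+s, b+f).
Match parameters: s=20−17=3, f=23−16=7.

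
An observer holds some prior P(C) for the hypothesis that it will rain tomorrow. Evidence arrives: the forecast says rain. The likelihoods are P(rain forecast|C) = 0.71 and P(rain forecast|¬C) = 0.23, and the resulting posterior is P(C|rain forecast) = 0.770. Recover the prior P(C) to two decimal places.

In odds form, posterior odds = prior odds × likelihood ratio, so prior odds = posterior odds ÷ LR.
Posterior odds = 0.770/(1−0.770) = 3.3478. LR = 0.71/0.23 = 3.0870.
Prior odds = 3.3478/3.0870 = 1.0845, so P(C) = 1.0845/(1+1.0845) ≈ 0.52.

P(C) = 0.52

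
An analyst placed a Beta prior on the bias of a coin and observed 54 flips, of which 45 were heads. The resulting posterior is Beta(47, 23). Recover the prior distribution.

Beta is conjugate to the binomial likelihood: posterior = Beta(α+s, β+f).
So α = 47 − 45 = 2 and β = 23 − 9 = 14.

Beta(2, 14)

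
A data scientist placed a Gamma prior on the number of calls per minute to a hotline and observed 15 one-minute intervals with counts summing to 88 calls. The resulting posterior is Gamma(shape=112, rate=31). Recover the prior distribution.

Gamma–Poisson conjugacy: posterior shape = α + Σxᵢ, posterior rate = β + n.
So α = 112 − 88 = 24 and β = 31 − 15 = 16.

Gamma(shape=24, rate=16)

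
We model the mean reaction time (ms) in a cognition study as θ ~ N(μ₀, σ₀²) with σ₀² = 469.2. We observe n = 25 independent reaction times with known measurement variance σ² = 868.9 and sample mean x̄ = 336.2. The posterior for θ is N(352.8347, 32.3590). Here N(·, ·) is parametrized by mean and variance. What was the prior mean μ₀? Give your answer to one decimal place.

The posterior mean is a precision-weighted average: μ_n = (τ₀μ₀ + τ_data·x̄)/(τ₀+τ_data), with τ₀=1/σ₀² and τ_data=n/σ².
Here τ₀ = 1/469.2 = 0.002131 and τ_data = 25/868.9 = 0.028772, so τ_n = 0.030903.
Rearranging for μ₀: μ₀ = (μ_n·τ_n − τ_data·x̄)/τ₀ = (352.8347·0.030903 − 0.028772·336.2) / 0.002131 = 1.230504/0.002131 ≈ 577.4.

μ₀ = 577.4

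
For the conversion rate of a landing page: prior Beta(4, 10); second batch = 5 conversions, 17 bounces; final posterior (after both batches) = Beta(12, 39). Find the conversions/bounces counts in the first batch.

3 conversions and 12 bounces

Sequential conjugate updates are equivalent to a single update on the pooled data, so total successes = posterior α − prior α and total failures = posterior β − prior β.
Total across both batches: 12−4=8 conversions, 39−10=29 bounces.
Subtract the second batch: 8−5=3 conversions and 29−17=12 bounces.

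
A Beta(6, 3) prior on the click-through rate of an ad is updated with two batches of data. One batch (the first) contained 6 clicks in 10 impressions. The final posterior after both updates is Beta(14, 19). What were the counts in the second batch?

Sequential conjugate updates are equivalent to a single update on the pooled data, so total successes = posterior α − prior α and total failures = posterior β − prior β.
Total across both batches: 14−6=8 clicks, 19−3=16 non-clicks.
Subtract the first batch: 8−6=2 clicks and 16−4=12 non-clicks.

2 clicks and 12 non-clicks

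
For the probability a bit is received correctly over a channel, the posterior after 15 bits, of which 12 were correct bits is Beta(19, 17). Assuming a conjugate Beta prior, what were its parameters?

Beta(7, 14)

A Beta(α, β) prior with s successes and f failures in binomial data gives a Beta(α+s, β+f) posterior.
Subtract the data counts: 19−12=7, 17−3=14.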